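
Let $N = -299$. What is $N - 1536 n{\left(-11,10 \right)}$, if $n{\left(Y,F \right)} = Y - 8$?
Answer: $28885$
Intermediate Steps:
$n{\left(Y,F \right)} = -8 + Y$ ($n{\left(Y,F \right)} = Y - 8 = -8 + Y$)
$N - 1536 n{\left(-11,10 \right)} = -299 - 1536 \left(-8 - 11\right) = -299 - -29184 = -299 + 29184 = 28885$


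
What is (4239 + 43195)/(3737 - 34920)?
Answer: -47434/31183 ≈ -1.5211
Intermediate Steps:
(4239 + 43195)/(3737 - 34920) = 47434/(-31183) = 47434*(-1/31183) = -47434/31183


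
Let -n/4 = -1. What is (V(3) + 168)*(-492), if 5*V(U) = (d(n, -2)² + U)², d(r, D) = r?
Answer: -590892/5 ≈ -1.1818e+5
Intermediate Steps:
n = 4 (n = -4*(-1) = 4)
V(U) = (16 + U)²/5 (V(U) = (4² + U)²/5 = (16 + U)²/5)
(V(3) + 168)*(-492) = ((16 + 3)²/5 + 168)*(-492) = ((⅕)*19² + 168)*(-492) = ((⅕)*361 + 168)*(-492) = (361/5 + 168)*(-492) = (1201/5)*(-492) = -590892/5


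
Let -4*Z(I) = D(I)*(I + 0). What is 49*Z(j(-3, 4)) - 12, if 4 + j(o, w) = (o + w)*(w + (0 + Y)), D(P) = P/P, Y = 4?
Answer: -61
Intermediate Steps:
D(P) = 1
j(o, w) = -4 + (4 + w)*(o + w) (j(o, w) = -4 + (o + w)*(w + (0 + 4)) = -4 + (o + w)*(w + 4) = -4 + (o + w)*(4 + w) = -4 + (4 + w)*(o + w))
Z(I) = -I/4 (Z(I) = -(I + 0)/4 = -I/4)
49*Z(j(-3, 4)) - 12 = 49*(-(-4 + 4² + 4*(-3) + 4*4 - 3*4)/4) - 12 = 49*(-(-4 + 16 - 12 + 16 - 12)/4) - 12 = 49*(-¼*4) - 12 = 49*(-1) - 12 = -49 - 12 = -61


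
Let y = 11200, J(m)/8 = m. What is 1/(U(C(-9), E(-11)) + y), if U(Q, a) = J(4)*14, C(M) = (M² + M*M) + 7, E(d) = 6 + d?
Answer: 1/11648 ≈ 8.5852e-5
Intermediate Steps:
J(m) = 8*m
C(M) = 7 + 2*M² (C(M) = (M² + M²) + 7 = 2*M² + 7 = 7 + 2*M²)
U(Q, a) = 448 (U(Q, a) = (8*4)*14 = 32*14 = 448)
1/(U(C(-9), E(-11)) + y) = 1/(448 + 11200) = 1/11648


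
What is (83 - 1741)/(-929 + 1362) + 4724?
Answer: 2043834/433 ≈ 4720.2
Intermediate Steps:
(83 - 1741)/(-929 + 1362) + 4724 = -1658/433 + 4724 = 2043834/433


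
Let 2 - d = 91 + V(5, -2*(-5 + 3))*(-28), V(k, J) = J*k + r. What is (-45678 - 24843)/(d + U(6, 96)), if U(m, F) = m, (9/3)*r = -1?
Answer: -211563/1403 ≈ -150.79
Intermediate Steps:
r = -1/3 (r = (1/3)*(-1) = -1/3 ≈ -0.33333)
V(k, J) = -1/3 + J*k (V(k, J) = J*k - 1/3 = -1/3 + J*k)
d = 1385/3 (d = 2 - (91 + (-1/3 - 2*(-5 + 3)*5)*(-28)) = 2 - (91 + (-1/3 - 2*(-2)*5)*(-28)) = 2 - (91 + (-1/3 + 4*5)*(-28)) = 2 - (91 + (-1/3 + 20)*(-28)) = 2 - (91 + (59/3)*(-28)) = 2 - (91 - 1652/3) = 2 - 1*(-1379/3) = 2 + 1379/3 = 1385/3 ≈ 461.67)
(-45678 - 24843)/(d + U(6, 96)) = (-45678 - 24843)/(1385/3 + 6) = -70521/1403/3 = -70521*3/1403 = -211563/1403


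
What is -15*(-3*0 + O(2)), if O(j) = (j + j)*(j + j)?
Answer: -240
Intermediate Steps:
O(j) = 4*j² (O(j) = (2*j)*(2*j) = 4*j²)
-15*(-3*0 + O(2)) = -15*(-3*0 + 4*2²) = -15*(0 + 4*4) = -15*(0 + 16) = -15*16 = -240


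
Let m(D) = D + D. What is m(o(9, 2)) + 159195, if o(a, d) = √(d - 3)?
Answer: 159195 + 2*I ≈ 1.592e+5 + 2.0*I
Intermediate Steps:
o(a, d) = √(-3 + d)
m(D) = 2*D
m(o(9, 2)) + 159195 = 2*√(-3 + 2) + 159195 = 2*√(-1) + 159195 = 2*I + 159195 = 159195 + 2*I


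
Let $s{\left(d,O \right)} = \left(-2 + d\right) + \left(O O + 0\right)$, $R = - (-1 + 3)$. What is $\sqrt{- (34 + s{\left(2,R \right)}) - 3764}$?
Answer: $i \sqrt{3802} \approx 61.66 i$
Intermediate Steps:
$R = -2$ ($R = \left(-1\right) 2 = -2$)
$s{\left(d,O \right)} = -2 + d + O^{2}$ ($s{\left(d,O \right)} = \left(-2 + d\right) + \left(O^{2} + 0\right) = \left(-2 + d\right) + O^{2} = -2 + d + O^{2}$)
$\sqrt{- (34 + s{\left(2,R \right)}) - 3764} = \sqrt{- (34 + \left(-2 + 2 + \left(-2\right)^{2}\right)) - 3764} = \sqrt{- (34 + \left(-2 + 2 + 4\right)) - 3764} = \sqrt{- (34 + 4) - 3764} = \sqrt{\left(-1\right) 38 - 3764} = \sqrt{-38 - 3764} = \sqrt{-3802} = i \sqrt{3802}$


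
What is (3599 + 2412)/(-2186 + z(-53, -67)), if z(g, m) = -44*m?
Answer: 6011/762 ≈ 7.8885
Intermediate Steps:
(3599 + 2412)/(-2186 + z(-53, -67)) = (3599 + 2412)/(-2186 - 44*(-67)) = 6011/(-2186 + 2948) = 6011/762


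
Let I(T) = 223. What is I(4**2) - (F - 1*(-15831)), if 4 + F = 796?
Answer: -16400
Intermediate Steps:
F = 792 (F = -4 + 796 = 792)
I(4**2) - (F - 1*(-15831)) = 223 - (792 - 1*(-15831)) = 223 - (792 + 15831) = 223 - 1*16623 = 223 - 16623 = -16400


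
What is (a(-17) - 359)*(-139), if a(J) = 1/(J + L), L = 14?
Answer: 149842/3 ≈ 49947.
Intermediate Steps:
a(J) = 1/(14 + J) (a(J) = 1/(J + 14) = 1/(14 + J))
(a(-17) - 359)*(-139) = (1/(14 - 17) - 359)*(-139) = (1/(-3) - 359)*(-139) = (-1/3 - 359)*(-139) = -1078/3*(-139) = 149842/3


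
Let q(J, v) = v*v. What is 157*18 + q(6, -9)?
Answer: 2907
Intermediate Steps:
q(J, v) = v**2
157*18 + q(6, -9) = 157*18 + (-9)**2 = 2826 + 81 = 2907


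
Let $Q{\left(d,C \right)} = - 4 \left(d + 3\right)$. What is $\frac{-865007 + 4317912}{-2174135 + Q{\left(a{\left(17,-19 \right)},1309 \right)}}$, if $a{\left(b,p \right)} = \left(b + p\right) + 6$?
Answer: $- \frac{3452905}{2174163} \approx -1.5882$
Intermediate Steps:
$a{\left(b,p \right)} = 6 + b + p$
$Q{\left(d,C \right)} = -12 - 4 d$ ($Q{\left(d,C \right)} = - 4 \left(3 + d\right) = -12 - 4 d$)
$\frac{-865007 + 4317912}{-2174135 + Q{\left(a{\left(17,-19 \right)},1309 \right)}} = \frac{-865007 + 4317912}{-2174135 - \left(12 + 4 \left(6 + 17 - 19\right)\right)} = \frac{3452905}{-2174135 - 28} = \frac{3452905}{-2174163} = 3452905 \left(- \frac{1}{2174163}\right) = - \frac{3452905}{2174163}$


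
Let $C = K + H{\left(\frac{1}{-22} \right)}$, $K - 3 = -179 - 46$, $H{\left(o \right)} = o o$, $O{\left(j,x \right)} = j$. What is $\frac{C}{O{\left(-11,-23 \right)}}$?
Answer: $\frac{107447}{5324} \approx 20.182$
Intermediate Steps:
$H{\left(o \right)} = o^{2}$
$K = -222$ ($K = 3 - 225 = -222$)
$C = - \frac{107447}{484}$ ($C = -222 + \left(\frac{1}{-22}\right)^{2} = -222 + \left(- \frac{1}{22}\right)^{2} = -222 + \frac{1}{484} = - \frac{107447}{484} \approx -222.0$)
$\frac{C}{O{\left(-11,-23 \right)}} = - \frac{107447}{484 \left(-11\right)} = \left(- \frac{107447}{484}\right) \left(- \frac{1}{11}\right) = \frac{107447}{5324}$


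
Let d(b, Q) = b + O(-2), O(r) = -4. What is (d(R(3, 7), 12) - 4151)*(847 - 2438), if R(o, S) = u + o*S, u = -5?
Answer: 6585149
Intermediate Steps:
R(o, S) = -5 + S*o (R(o, S) = -5 + o*S = -5 + S*o)
d(b, Q) = -4 + b (d(b, Q) = b - 4 = -4 + b)
(d(R(3, 7), 12) - 4151)*(847 - 2438) = ((-4 + (-5 + 7*3)) - 4151)*(847 - 2438) = ((-4 + (-5 + 21)) - 4151)*(-1591) = ((-4 + 16) - 4151)*(-1591) = (12 - 4151)*(-1591) = -4139*(-1591) = 6585149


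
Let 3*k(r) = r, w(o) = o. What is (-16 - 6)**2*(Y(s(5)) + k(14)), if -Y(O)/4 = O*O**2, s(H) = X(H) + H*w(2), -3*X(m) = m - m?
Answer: -5801224/3 ≈ -1.9337e+6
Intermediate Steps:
X(m) = 0 (X(m) = -(m - m)/3 = -1/3*0 = 0)
k(r) = r/3
s(H) = 2*H (s(H) = 0 + H*2 = 0 + 2*H = 2*H)
Y(O) = -4*O**3 (Y(O) = -4*O*O**2 = -4*O**3)
(-16 - 6)**2*(Y(s(5)) + k(14)) = (-16 - 6)**2*(-4*(2*5)**3 + (1/3)*14) = (-22)**2*(-4*10**3 + 14/3) = 484*(-4*1000 + 14/3) = 484*(-4000 + 14/3) = 484*(-11986/3) = -5801224/3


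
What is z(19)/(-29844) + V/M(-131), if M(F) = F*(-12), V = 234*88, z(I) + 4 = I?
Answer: 17070113/1303188 ≈ 13.099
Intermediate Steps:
z(I) = -4 + I
V = 20592
M(F) = -12*F
z(19)/(-29844) + V/M(-131) = (-4 + 19)/(-29844) + 20592/((-12*(-131))) = 15*(-1/29844) + 20592/1572 = -5/9948 + 20592*(1/1572) = -5/9948 + 1716/131 = 17070113/1303188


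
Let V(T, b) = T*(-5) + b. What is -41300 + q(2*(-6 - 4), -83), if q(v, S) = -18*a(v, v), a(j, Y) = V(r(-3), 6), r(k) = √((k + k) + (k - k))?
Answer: -41408 + 90*I*√6 ≈ -41408.0 + 220.45*I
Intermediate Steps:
r(k) = √2*√k (r(k) = √(2*k + 0) = √(2*k) = √2*√k)
V(T, b) = b - 5*T (V(T, b) = -5*T + b = b - 5*T)
a(j, Y) = 6 - 5*I*√6 (a(j, Y) = 6 - 5*√2*√(-3) = 6 - 5*√2*I*√3 = 6 - 5*I*√6)
q(v, S) = -108 + 90*I*√6 (q(v, S) = -18*(6 - 5*I*√6) = -108 + 90*I*√6)
-41300 + q(2*(-6 - 4), -83) = -41300 + (-108 + 90*I*√6) = -41408 + 90*I*√6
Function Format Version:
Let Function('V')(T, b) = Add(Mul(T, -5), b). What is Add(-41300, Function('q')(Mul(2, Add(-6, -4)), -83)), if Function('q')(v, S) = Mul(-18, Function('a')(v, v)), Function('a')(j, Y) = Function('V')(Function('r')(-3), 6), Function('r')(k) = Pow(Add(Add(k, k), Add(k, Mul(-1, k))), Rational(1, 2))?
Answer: Add(-41408, Mul(90, I, Pow(6, Rational(1, 2)))) ≈ Add(-41408., Mul(220.45, I))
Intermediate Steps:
Function('r')(k) = Mul(Pow(2, Rational(1, 2)), Pow(k, Rational(1, 2))) (Function('r')(k) = Pow(Add(Mul(2, k), 0), Rational(1, 2)) = Pow(Mul(2, k), Rational(1, 2)) = Mul(Pow(2, Rational(1, 2)), Pow(k, Rational(1, 2))))
Function('V')(T, b) = Add(b, Mul(-5, T)) (Function('V')(T, b) = Add(Mul(-5, T), b) = Add(b, Mul(-5, T)))
Function('a')(j, Y) = Add(6, Mul(-5, I, Pow(6, Rational(1, 2)))) (Function('a')(j, Y) = Add(6, Mul(-5, Mul(Pow(2, Rational(1, 2)), Pow(-3, Rational(1, 2))))) = Add(6, Mul(-5, Mul(Pow(2, Rational(1, 2)), Mul(I, Pow(3, Rational(1, 2)))))) = Add(6, Mul(-5, Mul(I, Pow(6, Rational(1, 2))))) = Add(6, Mul(-5, I, Pow(6, Rational(1, 2)))))
Function('q')(v, S) = Add(-108, Mul(90, I, Pow(6, Rational(1, 2)))) (Function('q')(v, S) = Mul(-18, Add(6, Mul(-5, I, Pow(6, Rational(1, 2))))) = Add(-108, Mul(90, I, Pow(6, Rational(1, 2)))))
Add(-41300, Function('q')(Mul(2, Add(-6, -4)), -83)) = Add(-41300, Add(-108, Mul(90, I, Pow(6, Rational(1, 2))))) = Add(-41408, Mul(90, I, Pow(6, Rational(1, 2))))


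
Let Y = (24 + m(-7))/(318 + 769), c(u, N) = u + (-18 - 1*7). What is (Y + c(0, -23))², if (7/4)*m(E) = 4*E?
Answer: 738045889/1181569 ≈ 624.63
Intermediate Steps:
m(E) = 16*E/7 (m(E) = 4*(4*E)/7 = 16*E/7)
c(u, N) = -25 + u (c(u, N) = u + (-18 - 7) = u - 25 = -25 + u)
Y = 8/1087 (Y = (24 + (16/7)*(-7))/(318 + 769) = (24 - 16)/1087 = 8*(1/1087) = 8/1087 ≈ 0.0073597)
(Y + c(0, -23))² = (8/1087 + (-25 + 0))² = (8/1087 - 25)² = (-27167/1087)² = 738045889/1181569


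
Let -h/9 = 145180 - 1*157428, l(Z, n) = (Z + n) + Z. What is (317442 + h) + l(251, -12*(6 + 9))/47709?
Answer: 20403899188/47709 ≈ 4.2767e+5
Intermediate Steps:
l(Z, n) = n + 2*Z
h = 110232 (h = -9*(145180 - 1*157428) = -9*(145180 - 157428) = -9*(-12248) = 110232)
(317442 + h) + l(251, -12*(6 + 9))/47709 = (317442 + 110232) + (-12*(6 + 9) + 2*251)/47709 = 427674 + (-12*15 + 502)*(1/47709) = 427674 + (-180 + 502)*(1/47709) = 427674 + 322*(1/47709) = 427674 + 322/47709 = 20403899188/47709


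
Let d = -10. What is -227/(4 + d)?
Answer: 227/6 ≈ 37.833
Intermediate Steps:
-227/(4 + d) = -227/(4 - 10) = -227/(-6) = -227*(-1/6) = 227/6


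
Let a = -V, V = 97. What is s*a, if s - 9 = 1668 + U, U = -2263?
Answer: 56842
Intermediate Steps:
a = -97 (a = -1*97 = -97)
s = -586 (s = 9 + (1668 - 2263) = 9 - 595 = -586)
s*a = -586*(-97) = 56842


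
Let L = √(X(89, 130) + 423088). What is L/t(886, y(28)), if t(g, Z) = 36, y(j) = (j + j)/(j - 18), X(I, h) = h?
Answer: √423218/36 ≈ 18.071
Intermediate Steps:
y(j) = 2*j/(-18 + j) (y(j) = (2*j)/(-18 + j) = 2*j/(-18 + j))
L = √423218 (L = √(130 + 423088) = √423218 ≈ 650.55)
L/t(886, y(28)) = √423218/36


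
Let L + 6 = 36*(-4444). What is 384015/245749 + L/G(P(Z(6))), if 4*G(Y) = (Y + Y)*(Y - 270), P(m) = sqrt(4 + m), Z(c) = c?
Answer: 10662561837/1791264461 + 863946*sqrt(10)/7289 ≈ 380.77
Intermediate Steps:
L = -159990 (L = -6 + 36*(-4444) = -6 - 159984 = -159990)
G(Y) = Y*(-270 + Y)/2 (G(Y) = ((Y + Y)*(Y - 270))/4 = ((2*Y)*(-270 + Y))/4 = (2*Y*(-270 + Y))/4 = Y*(-270 + Y)/2)
384015/245749 + L/G(P(Z(6))) = 384015/245749 - 159990*2/((-270 + sqrt(4 + 6))*sqrt(4 + 6)) = 384015*(1/245749) - 159990*sqrt(10)/(5*(-270 + sqrt(10))) = 384015/245749 - 31998*sqrt(10)/(-270 + sqrt(10))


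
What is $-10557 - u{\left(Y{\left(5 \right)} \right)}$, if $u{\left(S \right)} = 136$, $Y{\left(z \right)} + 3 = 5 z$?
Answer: $-10693$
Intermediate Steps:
$Y{\left(z \right)} = -3 + 5 z$
$-10557 - u{\left(Y{\left(5 \right)} \right)} = -10557 - 136 = -10693$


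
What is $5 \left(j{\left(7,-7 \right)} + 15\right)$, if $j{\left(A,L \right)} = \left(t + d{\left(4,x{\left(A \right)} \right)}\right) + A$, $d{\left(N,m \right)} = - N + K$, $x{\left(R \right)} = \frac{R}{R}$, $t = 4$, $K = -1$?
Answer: $105$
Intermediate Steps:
$x{\left(R \right)} = 1$
$d{\left(N,m \right)} = -1 - N$ ($d{\left(N,m \right)} = - N - 1 = -1 - N$)
$j{\left(A,L \right)} = -1 + A$ ($j{\left(A,L \right)} = \left(4 - 5\right) + A = -1 + A$)
$5 \left(j{\left(7,-7 \right)} + 15\right) = 5 \left(\left(-1 + 7\right) + 15\right) = 5 \left(6 + 15\right) = 5 \cdot 21 = 105$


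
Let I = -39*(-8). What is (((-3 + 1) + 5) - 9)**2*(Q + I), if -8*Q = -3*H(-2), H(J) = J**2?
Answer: 11286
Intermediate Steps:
I = 312
Q = 3/2 (Q = -(-3)*(-2)**2/8 = -(-3)*4/8 = -1/8*(-12) = 3/2 ≈ 1.5000)
(((-3 + 1) + 5) - 9)**2*(Q + I) = (((-3 + 1) + 5) - 9)**2*(3/2 + 312) = ((-2 + 5) - 9)**2*(627/2) = (3 - 9)**2*(627/2) = (-6)**2*(627/2) = 36*(627/2) = 11286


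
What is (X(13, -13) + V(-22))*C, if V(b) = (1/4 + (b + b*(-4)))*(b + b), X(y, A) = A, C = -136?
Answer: 398208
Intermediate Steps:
V(b) = 2*b*(¼ - 3*b) (V(b) = (¼ + (b - 4*b))*(2*b) = (¼ - 3*b)*(2*b) = 2*b*(¼ - 3*b))
(X(13, -13) + V(-22))*C = (-13 + (½)*(-22)*(1 - 12*(-22)))*(-136) = (-13 + (½)*(-22)*(1 + 264))*(-136) = (-13 + (½)*(-22)*265)*(-136) = (-13 - 2915)*(-136) = -2928*(-136) = 398208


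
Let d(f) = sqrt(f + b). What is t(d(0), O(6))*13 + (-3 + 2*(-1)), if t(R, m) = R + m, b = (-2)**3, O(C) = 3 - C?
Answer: -44 + 26*I*sqrt(2) ≈ -44.0 + 36.77*I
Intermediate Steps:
b = -8
d(f) = sqrt(-8 + f) (d(f) = sqrt(f - 8) = sqrt(-8 + f))
t(d(0), O(6))*13 + (-3 + 2*(-1)) = (sqrt(-8 + 0) + (3 - 1*6))*13 + (-3 + 2*(-1)) = (sqrt(-8) + (3 - 6))*13 + (-3 - 2) = (2*I*sqrt(2) - 3)*13 - 5 = (-3 + 2*I*sqrt(2))*13 - 5 = (-39 + 26*I*sqrt(2)) - 5 = -44 + 26*I*sqrt(2)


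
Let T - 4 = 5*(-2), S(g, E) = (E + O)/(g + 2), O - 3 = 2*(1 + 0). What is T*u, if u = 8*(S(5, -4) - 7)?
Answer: 2304/7 ≈ 329.14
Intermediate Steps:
O = 5 (O = 3 + 2*(1 + 0) = 3 + 2*1 = 3 + 2 = 5)
S(g, E) = (5 + E)/(2 + g) (S(g, E) = (E + 5)/(g + 2) = (5 + E)/(2 + g))
T = -6 (T = 4 + 5*(-2) = 4 - 10 = -6)
u = -384/7 (u = 8*((5 - 4)/(2 + 5) - 7) = 8*(1/7 - 7) = 8*((⅐)*1 - 7) = 8*(⅐ - 7) = 8*(-48/7) = -384/7 ≈ -54.857)
T*u = -6*(-384/7) = 2304/7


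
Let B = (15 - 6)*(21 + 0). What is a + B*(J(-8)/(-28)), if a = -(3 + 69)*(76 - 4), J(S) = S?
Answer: -5130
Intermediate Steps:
B = 189 (B = 9*21 = 189)
a = -5184 (a = -72*72 = -1*5184 = -5184)
a + B*(J(-8)/(-28)) = -5184 + 189*(-8/(-28)) = -5184 + 189*(-8*(-1/28)) = -5184 + 189*(2/7) = -5184 + 54 = -5130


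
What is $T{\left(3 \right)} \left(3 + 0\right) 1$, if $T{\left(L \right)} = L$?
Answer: $9$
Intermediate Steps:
$T{\left(3 \right)} \left(3 + 0\right) 1 = 3 \left(3 + 0\right) 1 = 3 \cdot 3 \cdot 1 = 9 \cdot 1 = 9$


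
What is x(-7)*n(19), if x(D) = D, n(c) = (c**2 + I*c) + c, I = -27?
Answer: 931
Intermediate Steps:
n(c) = c**2 - 26*c (n(c) = (c**2 - 27*c) + c = c**2 - 26*c)
x(-7)*n(19) = -133*(-26 + 19) = -133*(-7) = -7*(-133) = 931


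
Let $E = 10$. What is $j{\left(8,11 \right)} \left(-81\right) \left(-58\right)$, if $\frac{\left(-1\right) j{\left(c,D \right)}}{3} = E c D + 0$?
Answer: $-12402720$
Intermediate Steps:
$j{\left(c,D \right)} = - 30 D c$ ($j{\left(c,D \right)} = - 3 \left(10 c D + 0\right) = - 3 \left(10 D c + 0\right) = - 3 \cdot 10 D c = - 30 D c$)
$j{\left(8,11 \right)} \left(-81\right) \left(-58\right) = \left(-30\right) 11 \cdot 8 \left(-81\right) \left(-58\right) = \left(-2640\right) \left(-81\right) \left(-58\right) = 213840 \left(-58\right) = -12402720$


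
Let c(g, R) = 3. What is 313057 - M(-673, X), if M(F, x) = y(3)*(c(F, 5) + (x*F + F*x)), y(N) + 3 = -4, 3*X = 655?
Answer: -5232176/3 ≈ -1.7441e+6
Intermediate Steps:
X = 655/3 (X = (1/3)*655 = 655/3 ≈ 218.33)
y(N) = -7 (y(N) = -3 - 4 = -7)
M(F, x) = -21 - 14*F*x (M(F, x) = -7*(3 + (x*F + F*x)) = -7*(3 + (F*x + F*x)) = -7*(3 + 2*F*x) = -21 - 14*F*x)
313057 - M(-673, X) = 313057 - (-21 - 14*(-673)*655/3) = 313057 - (-21 + 6171410/3) = 313057 - 1*6171347/3 = 313057 - 6171347/3 = -5232176/3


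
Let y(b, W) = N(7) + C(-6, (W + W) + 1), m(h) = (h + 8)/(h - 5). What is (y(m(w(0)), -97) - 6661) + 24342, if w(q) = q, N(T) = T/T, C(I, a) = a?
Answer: 17489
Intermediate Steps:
N(T) = 1
m(h) = (8 + h)/(-5 + h)
y(b, W) = 2 + 2*W (y(b, W) = 1 + ((W + W) + 1) = 1 + (2*W + 1) = 1 + (1 + 2*W) = 2 + 2*W)
(y(m(w(0)), -97) - 6661) + 24342 = ((2 + 2*(-97)) - 6661) + 24342 = ((2 - 194) - 6661) + 24342 = (-192 - 6661) + 24342 = -6853 + 24342 = 17489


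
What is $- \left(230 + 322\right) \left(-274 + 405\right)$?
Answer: $-72312$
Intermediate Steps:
$- \left(230 + 322\right) \left(-274 + 405\right) = - 552 \cdot 131 = \left(-1\right) 72312 = -72312$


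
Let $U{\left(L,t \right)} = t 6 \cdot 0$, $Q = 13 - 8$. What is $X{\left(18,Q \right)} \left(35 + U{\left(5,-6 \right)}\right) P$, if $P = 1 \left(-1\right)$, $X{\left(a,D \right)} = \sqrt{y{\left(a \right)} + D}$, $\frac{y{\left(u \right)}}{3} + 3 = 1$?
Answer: $- 35 i \approx - 35.0 i$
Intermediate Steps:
$y{\left(u \right)} = -6$ ($y{\left(u \right)} = -9 + 3 \cdot 1 = -9 + 3 = -6$)
$Q = 5$
$U{\left(L,t \right)} = 0$ ($U{\left(L,t \right)} = 6 t 0 = 0$)
$X{\left(a,D \right)} = \sqrt{-6 + D}$
$P = -1$
$X{\left(18,Q \right)} \left(35 + U{\left(5,-6 \right)}\right) P = \sqrt{-6 + 5} \left(35 + 0\right) \left(-1\right) = \sqrt{-1} \cdot 35 \left(-1\right) = i \left(-35\right) = - 35 i$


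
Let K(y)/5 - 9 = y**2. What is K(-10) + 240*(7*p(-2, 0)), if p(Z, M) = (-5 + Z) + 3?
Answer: -6175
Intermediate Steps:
K(y) = 45 + 5*y**2
p(Z, M) = -2 + Z
K(-10) + 240*(7*p(-2, 0)) = (45 + 5*(-10)**2) + 240*(7*(-2 - 2)) = (45 + 5*100) + 240*(7*(-4)) = (45 + 500) + 240*(-28) = 545 - 6720 = -6175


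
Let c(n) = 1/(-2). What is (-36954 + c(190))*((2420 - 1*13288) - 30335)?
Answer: 3045272527/2 ≈ 1.5226e+9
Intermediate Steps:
c(n) = -½
(-36954 + c(190))*((2420 - 1*13288) - 30335) = (-36954 - ½)*((2420 - 1*13288) - 30335) = -73909*((2420 - 13288) - 30335)/2 = -73909*(-10868 - 30335)/2 = -73909/2*(-41203) = 3045272527/2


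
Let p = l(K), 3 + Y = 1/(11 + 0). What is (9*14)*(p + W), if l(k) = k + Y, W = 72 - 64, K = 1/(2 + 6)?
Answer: 28917/44 ≈ 657.20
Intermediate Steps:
Y = -32/11 (Y = -3 + 1/(11 + 0) = -3 + 1/11 = -32/11 ≈ -2.9091)
K = ⅛ (K = 1/8 = ⅛ ≈ 0.12500)
W = 8
l(k) = -32/11 + k (l(k) = k - 32/11 = -32/11 + k)
p = -245/88 (p = -32/11 + ⅛ = -245/88 ≈ -2.7841)
(9*14)*(p + W) = (9*14)*(-245/88 + 8) = 126*(459/88) = 28917/44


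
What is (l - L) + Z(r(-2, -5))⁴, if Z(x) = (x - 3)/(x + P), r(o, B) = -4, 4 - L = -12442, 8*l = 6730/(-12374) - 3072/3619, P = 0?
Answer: -71288117533343/5732032768 ≈ -12437.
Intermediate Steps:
l = -31184399/179126024 (l = (6730/(-12374) - 3072/3619)/8 = (6730*(-1/12374) - 3072*1/3619)/8 = (-3365/6187 - 3072/3619)/8 = (⅛)*(-31184399/22390753) = -31184399/179126024 ≈ -0.17409)
L = 12446 (L = 4 - 1*(-12442) = 4 + 12442 = 12446)
Z(x) = (-3 + x)/x (Z(x) = (x - 3)/(x + 0) = (-3 + x)/x)
(l - L) + Z(r(-2, -5))⁴ = (-31184399/179126024 - 1*12446) + ((-3 - 4)/(-4))⁴ = (-31184399/179126024 - 12446) + (-¼*(-7))⁴ = -2229433679103/179126024 + (7/4)⁴ = -2229433679103/179126024 + 2401/256 = -71288117533343/5732032768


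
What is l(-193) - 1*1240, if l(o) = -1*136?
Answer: -1376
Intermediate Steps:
l(o) = -136
l(-193) - 1*1240 = -136 - 1*1240 = -136 - 1240 = -1376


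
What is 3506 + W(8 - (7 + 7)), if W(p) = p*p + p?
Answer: 3536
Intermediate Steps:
W(p) = p + p**2 (W(p) = p**2 + p = p + p**2)
3506 + W(8 - (7 + 7)) = 3506 + (8 - (7 + 7))*(1 + (8 - (7 + 7))) = 3506 + (8 - 1*14)*(1 + (8 - 1*14)) = 3506 + (8 - 14)*(1 + (8 - 14)) = 3506 - 6*(1 - 6) = 3506 - 6*(-5) = 3506 + 30 = 3536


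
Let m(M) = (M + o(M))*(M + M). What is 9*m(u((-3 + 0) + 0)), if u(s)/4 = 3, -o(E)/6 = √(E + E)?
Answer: 2592 - 2592*√6 ≈ -3757.1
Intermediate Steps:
o(E) = -6*√2*√E (o(E) = -6*√(E + E) = -6*√2*√E)
u(s) = 12 (u(s) = 4*3 = 12)
m(M) = 2*M*(M - 6*√2*√M) (m(M) = (M - 6*√2*√M)*(M + M) = (M - 6*√2*√M)*(2*M) = 2*M*(M - 6*√2*√M))
9*m(u((-3 + 0) + 0)) = 9*(2*12² - 12*√2*12^(3/2)) = 9*(2*144 - 12*√2*24*√3) = 9*(288 - 288*√6) = 2592 - 2592*√6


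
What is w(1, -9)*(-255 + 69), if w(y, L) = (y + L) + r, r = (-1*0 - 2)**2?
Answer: 744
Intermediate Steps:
r = 4 (r = (0 - 2)**2 = (-2)**2 = 4)
w(y, L) = 4 + L + y (w(y, L) = (y + L) + 4 = (L + y) + 4 = 4 + L + y)
w(1, -9)*(-255 + 69) = (4 - 9 + 1)*(-255 + 69) = -4*(-186) = 744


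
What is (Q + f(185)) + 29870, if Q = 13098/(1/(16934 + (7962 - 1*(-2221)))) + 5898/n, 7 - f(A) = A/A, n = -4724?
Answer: 839002100855/2362 ≈ 3.5521e+8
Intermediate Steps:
f(A) = 6 (f(A) = 7 - A/A = 7 - 1*1 = 7 - 1 = 6)
Q = 838931533743/2362 (Q = 13098/(1/(16934 + (7962 - 1*(-2221)))) + 5898/(-4724) = 13098/(1/(16934 + (7962 + 2221))) + 5898*(-1/4724) = 13098/(1/(16934 + 10183)) - 2949/2362 = 13098/(1/27117) - 2949/2362 = 13098*27117 - 2949/2362 = 355178466 - 2949/2362 = 838931533743/2362 ≈ 3.5518e+8)
(Q + f(185)) + 29870 = (838931533743/2362 + 6) + 29870 = 838931547915/2362 + 29870 = 839002100855/2362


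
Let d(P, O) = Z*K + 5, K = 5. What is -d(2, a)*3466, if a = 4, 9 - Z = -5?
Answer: -259950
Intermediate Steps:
Z = 14 (Z = 9 - 1*(-5) = 9 + 5 = 14)
d(P, O) = 75 (d(P, O) = 14*5 + 5 = 70 + 5 = 75)
-d(2, a)*3466 = -75*3466 = -1*259950 = -259950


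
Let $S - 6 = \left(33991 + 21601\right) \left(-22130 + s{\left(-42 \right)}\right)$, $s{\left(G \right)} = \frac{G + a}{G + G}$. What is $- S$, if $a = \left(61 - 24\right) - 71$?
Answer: $\frac{25834213786}{21} \approx 1.2302 \cdot 10^{9}$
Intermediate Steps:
$a = -34$ ($a = 37 - 71 = -34$)
$s{\left(G \right)} = \frac{-34 + G}{2 G}$ ($s{\left(G \right)} = \frac{G - 34}{G + G} = \frac{-34 + G}{2 G}$)
$S = - \frac{25834213786}{21}$ ($S = 6 + \left(33991 + 21601\right) \left(-22130 + \frac{-34 - 42}{2 \left(-42\right)}\right) = 6 + 55592 \left(-22130 + \frac{1}{2} \left(- \frac{1}{42}\right) \left(-76\right)\right) = 6 + 55592 \left(-22130 + \frac{19}{21}\right) = 6 + 55592 \left(- \frac{464711}{21}\right) = 6 - \frac{25834213912}{21} = - \frac{25834213786}{21} \approx -1.2302 \cdot 10^{9}$)
$- S = \left(-1\right) \left(- \frac{25834213786}{21}\right) = \frac{25834213786}{21}$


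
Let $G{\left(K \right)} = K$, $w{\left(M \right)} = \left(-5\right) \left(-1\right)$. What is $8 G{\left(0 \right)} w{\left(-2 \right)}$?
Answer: $0$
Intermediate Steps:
$w{\left(M \right)} = 5$
$8 G{\left(0 \right)} w{\left(-2 \right)} = 8 \cdot 0 \cdot 5 = 0 \cdot 5 = 0$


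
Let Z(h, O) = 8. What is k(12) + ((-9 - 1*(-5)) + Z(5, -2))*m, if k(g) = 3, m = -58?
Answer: -229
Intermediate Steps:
k(12) + ((-9 - 1*(-5)) + Z(5, -2))*m = 3 + ((-9 - 1*(-5)) + 8)*(-58) = 3 + ((-9 + 5) + 8)*(-58) = 3 + (-4 + 8)*(-58) = 3 + 4*(-58) = 3 - 232 = -229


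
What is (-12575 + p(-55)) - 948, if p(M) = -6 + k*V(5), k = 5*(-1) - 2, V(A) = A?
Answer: -13564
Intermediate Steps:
k = -7 (k = -5 - 2 = -7)
p(M) = -41 (p(M) = -6 - 7*5 = -6 - 35 = -41)
(-12575 + p(-55)) - 948 = (-12575 - 41) - 948 = -12616 - 948 = -13564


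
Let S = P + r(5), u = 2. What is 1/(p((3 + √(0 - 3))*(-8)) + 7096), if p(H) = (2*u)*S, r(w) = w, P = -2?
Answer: 1/7108 ≈ 0.00014069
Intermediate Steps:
S = 3 (S = -2 + 5 = 3)
p(H) = 12 (p(H) = (2*2)*3 = 4*3 = 12)
1/(p((3 + √(0 - 3))*(-8)) + 7096) = 1/(12 + 7096) = 1/7108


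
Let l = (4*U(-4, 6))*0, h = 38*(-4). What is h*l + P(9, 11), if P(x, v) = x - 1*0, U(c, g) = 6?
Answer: 9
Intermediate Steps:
P(x, v) = x (P(x, v) = x + 0 = x)
h = -152
l = 0 (l = (4*6)*0 = 24*0 = 0)
h*l + P(9, 11) = -152*0 + 9 = 0 + 9 = 9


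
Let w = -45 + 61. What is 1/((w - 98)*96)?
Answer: -1/7872 ≈ -0.00012703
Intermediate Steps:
w = 16
1/((w - 98)*96) = 1/((16 - 98)*96) = 1/(-82*96) = 1/(-7872) = -1/7872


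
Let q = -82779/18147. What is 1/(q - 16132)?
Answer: -6049/97610061 ≈ -6.1971e-5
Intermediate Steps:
q = -27593/6049 (q = -82779*1/18147 = -27593/6049 ≈ -4.5616)
1/(q - 16132) = 1/(-27593/6049 - 16132) = 1/(-97610061/6049) = -6049/97610061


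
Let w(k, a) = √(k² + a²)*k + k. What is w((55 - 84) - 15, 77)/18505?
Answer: -44/18505 - 484*√65/18505 ≈ -0.21325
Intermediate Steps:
w(k, a) = k + k*√(a² + k²) (w(k, a) = √(a² + k²)*k + k = k*√(a² + k²) + k = k + k*√(a² + k²))
w((55 - 84) - 15, 77)/18505 = (((55 - 84) - 15)*(1 + √(77² + ((55 - 84) - 15)²)))/18505 = ((-29 - 15)*(1 + √(5929 + (-29 - 15)²)))*(1/18505) = -44*(1 + √(5929 + (-44)²))*(1/18505) = -44*(1 + √(5929 + 1936))*(1/18505) = -44*(1 + √7865)*(1/18505) = -44*(1 + 11*√65)*(1/18505) = (-44 - 484*√65)*(1/18505) = -44/18505 - 484*√65/18505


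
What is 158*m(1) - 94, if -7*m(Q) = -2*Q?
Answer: -342/7 ≈ -48.857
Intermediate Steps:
m(Q) = 2*Q/7 (m(Q) = -(-2)*Q/7 = 2*Q/7)
158*m(1) - 94 = 158*((2/7)*1) - 94 = 158*(2/7) - 94 = 316/7 - 94 = -342/7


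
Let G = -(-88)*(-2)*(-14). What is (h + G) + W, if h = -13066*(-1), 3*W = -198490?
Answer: -151900/3 ≈ -50633.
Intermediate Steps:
W = -198490/3 (W = (1/3)*(-198490) = -198490/3 ≈ -66163.)
h = 13066
G = 2464 (G = -22*8*(-14) = -176*(-14) = 2464)
(h + G) + W = (13066 + 2464) - 198490/3 = 15530 - 198490/3 = -151900/3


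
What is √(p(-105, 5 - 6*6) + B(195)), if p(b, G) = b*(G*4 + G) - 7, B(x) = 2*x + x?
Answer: √16853 ≈ 129.82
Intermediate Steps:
B(x) = 3*x
p(b, G) = -7 + 5*G*b (p(b, G) = b*(4*G + G) - 7 = b*(5*G) - 7 = 5*G*b - 7 = -7 + 5*G*b)
√(p(-105, 5 - 6*6) + B(195)) = √((-7 + 5*(5 - 6*6)*(-105)) + 3*195) = √((-7 + 5*(5 - 36)*(-105)) + 585) = √((-7 + 5*(-31)*(-105)) + 585) = √((-7 + 16275) + 585) = √(16268 + 585) = √16853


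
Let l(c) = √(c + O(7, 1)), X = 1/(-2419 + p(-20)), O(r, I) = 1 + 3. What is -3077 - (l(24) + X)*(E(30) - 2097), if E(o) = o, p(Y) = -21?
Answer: -7509947/2440 + 4134*√7 ≈ 7859.7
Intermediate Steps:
O(r, I) = 4
X = -1/2440 (X = 1/(-2419 - 21) = 1/(-2440) = -1/2440 ≈ -0.00040984)
l(c) = √(4 + c) (l(c) = √(c + 4) = √(4 + c))
-3077 - (l(24) + X)*(E(30) - 2097) = -3077 - (√(4 + 24) - 1/2440)*(30 - 2097) = -3077 - (√28 - 1/2440)*(-2067) = -3077 - (2*√7 - 1/2440)*(-2067) = -3077 - (-1/2440 + 2*√7)*(-2067) = -3077 - (2067/2440 - 4134*√7) = -3077 + (-2067/2440 + 4134*√7) = -7509947/2440 + 4134*√7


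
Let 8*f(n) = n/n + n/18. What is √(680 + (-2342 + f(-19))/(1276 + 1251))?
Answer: √1729746137/1596 ≈ 26.059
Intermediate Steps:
f(n) = ⅛ + n/144 (f(n) = (n/n + n/18)/8 = (1 + n*(1/18))/8 = (1 + n/18)/8 = ⅛ + n/144)
√(680 + (-2342 + f(-19))/(1276 + 1251)) = √(680 + (-2342 + (⅛ + (1/144)*(-19)))/(1276 + 1251)) = √(680 + (-2342 + (⅛ - 19/144))/2527) = √(680 + (-2342 - 1/144)*(1/2527)) = √(680 - 337249/144*1/2527) = √(680 - 337249/363888) = √(247106591/363888) = √1729746137/1596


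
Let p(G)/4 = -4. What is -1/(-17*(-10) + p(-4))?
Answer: -1/154 ≈ -0.0064935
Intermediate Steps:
p(G) = -16 (p(G) = 4*(-4) = -16)
-1/(-17*(-10) + p(-4)) = -1/(-17*(-10) - 16) = -1/(170 - 16) = -1/154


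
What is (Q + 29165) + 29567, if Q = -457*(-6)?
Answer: 61474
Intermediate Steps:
Q = 2742
(Q + 29165) + 29567 = (2742 + 29165) + 29567 = 31907 + 29567 = 61474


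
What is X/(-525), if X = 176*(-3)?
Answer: 176/175 ≈ 1.0057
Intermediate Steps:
X = -528
X/(-525) = -528/(-525) = -528*(-1/525) = 176/175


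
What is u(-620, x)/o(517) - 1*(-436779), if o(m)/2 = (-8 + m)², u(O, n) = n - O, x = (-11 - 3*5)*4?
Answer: 113161140357/259081 ≈ 4.3678e+5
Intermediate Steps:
x = -104 (x = (-11 - 15)*4 = -26*4 = -104)
o(m) = 2*(-8 + m)²
u(-620, x)/o(517) - 1*(-436779) = (-104 - 1*(-620))/((2*(-8 + 517)²)) - 1*(-436779) = (-104 + 620)/((2*509²)) + 436779 = 516/((2*259081)) + 436779 = 516/518162 + 436779 = 516*(1/518162) + 436779 = 258/259081 + 436779 = 113161140357/259081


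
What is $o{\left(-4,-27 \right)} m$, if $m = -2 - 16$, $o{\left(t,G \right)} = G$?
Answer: $486$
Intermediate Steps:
$m = -18$
$o{\left(-4,-27 \right)} m = \left(-27\right) \left(-18\right) = 486$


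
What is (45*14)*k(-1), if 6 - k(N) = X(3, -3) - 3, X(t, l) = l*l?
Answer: 0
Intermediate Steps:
X(t, l) = l²
k(N) = 0 (k(N) = 6 - ((-3)² - 3) = 6 - (9 - 3) = 6 - 1*6 = 6 - 6 = 0)
(45*14)*k(-1) = (45*14)*0 = 630*0 = 0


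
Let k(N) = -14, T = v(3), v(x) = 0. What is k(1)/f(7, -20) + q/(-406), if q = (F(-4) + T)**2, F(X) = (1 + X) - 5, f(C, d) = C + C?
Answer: -235/203 ≈ -1.1576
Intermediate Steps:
T = 0
f(C, d) = 2*C
F(X) = -4 + X
q = 64 (q = ((-4 - 4) + 0)**2 = (-8 + 0)**2 = (-8)**2 = 64)
k(1)/f(7, -20) + q/(-406) = -14/(2*7) + 64/(-406) = -14/14 + 64*(-1/406) = -14*1/14 - 32/203 = -1 - 32/203 = -235/203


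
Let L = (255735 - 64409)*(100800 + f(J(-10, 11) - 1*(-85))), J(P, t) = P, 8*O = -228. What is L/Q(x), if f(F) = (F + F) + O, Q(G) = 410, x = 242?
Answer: 470948949/10 ≈ 4.7095e+7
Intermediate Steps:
O = -57/2 (O = (1/8)*(-228) = -57/2 ≈ -28.500)
f(F) = -57/2 + 2*F (f(F) = (F + F) - 57/2 = 2*F - 57/2 = -57/2 + 2*F)
L = 19308906909 (L = (255735 - 64409)*(100800 + (-57/2 + 2*(-10 - 1*(-85)))) = 191326*(100800 + (-57/2 + 2*(-10 + 85))) = 191326*(100800 + (-57/2 + 2*75)) = 191326*(100800 + (-57/2 + 150)) = 191326*(100800 + 243/2) = 191326*(201843/2) = 19308906909)
L/Q(x) = 19308906909/410 = 19308906909*(1/410) = 470948949/10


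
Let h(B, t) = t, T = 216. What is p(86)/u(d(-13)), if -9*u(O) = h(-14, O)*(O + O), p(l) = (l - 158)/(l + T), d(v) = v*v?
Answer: 162/4312711 ≈ 3.7563e-5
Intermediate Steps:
d(v) = v**2
p(l) = (-158 + l)/(216 + l) (p(l) = (l - 158)/(l + 216) = (-158 + l)/(216 + l))
u(O) = -2*O**2/9 (u(O) = -O*(O + O)/9 = -O*2*O/9 = -2*O**2/9)
p(86)/u(d(-13)) = ((-158 + 86)/(216 + 86))/((-2*((-13)**2)**2/9)) = (-72/302)/((-2/9*169**2)) = ((1/302)*(-72))/((-2/9*28561)) = -36/(151*(-57122/9)) = -36/151*(-9/57122) = 162/4312711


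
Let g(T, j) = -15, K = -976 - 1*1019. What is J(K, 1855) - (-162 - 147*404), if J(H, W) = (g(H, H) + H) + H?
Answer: 55545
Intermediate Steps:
K = -1995 (K = -976 - 1019 = -1995)
J(H, W) = -15 + 2*H (J(H, W) = (-15 + H) + H = -15 + 2*H)
J(K, 1855) - (-162 - 147*404) = (-15 + 2*(-1995)) - (-162 - 147*404) = (-15 - 3990) - (-162 - 59388) = -4005 - 1*(-59550) = -4005 + 59550 = 55545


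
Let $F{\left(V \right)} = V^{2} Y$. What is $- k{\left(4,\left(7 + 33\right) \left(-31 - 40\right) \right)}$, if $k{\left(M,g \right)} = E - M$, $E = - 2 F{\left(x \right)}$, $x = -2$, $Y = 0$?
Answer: $4$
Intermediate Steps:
$F{\left(V \right)} = 0$ ($F{\left(V \right)} = V^{2} \cdot 0 = 0$)
$E = 0$ ($E = \left(-2\right) 0 = 0$)
$k{\left(M,g \right)} = - M$ ($k{\left(M,g \right)} = 0 - M = - M$)
$- k{\left(4,\left(7 + 33\right) \left(-31 - 40\right) \right)} = - \left(-1\right) 4 = \left(-1\right) \left(-4\right) = 4$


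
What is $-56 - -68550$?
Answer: $68494$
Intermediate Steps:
$-56 - -68550 = -56 + 68550 = 68494$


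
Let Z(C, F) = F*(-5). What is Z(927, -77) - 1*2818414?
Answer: -2818029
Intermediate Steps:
Z(C, F) = -5*F
Z(927, -77) - 1*2818414 = -5*(-77) - 1*2818414 = 385 - 2818414 = -2818029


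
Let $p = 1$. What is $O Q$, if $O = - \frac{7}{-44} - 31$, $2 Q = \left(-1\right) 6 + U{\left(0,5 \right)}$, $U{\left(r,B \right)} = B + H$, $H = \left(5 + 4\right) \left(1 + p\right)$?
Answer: $- \frac{23069}{88} \approx -262.15$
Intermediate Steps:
$H = 18$ ($H = \left(5 + 4\right) \left(1 + 1\right) = 9 \cdot 2 = 18$)
$U{\left(r,B \right)} = 18 + B$ ($U{\left(r,B \right)} = B + 18 = 18 + B$)
$Q = \frac{17}{2}$ ($Q = \frac{\left(-1\right) 6 + \left(18 + 5\right)}{2} = \frac{-6 + 23}{2} = \frac{1}{2} \cdot 17 = \frac{17}{2} \approx 8.5$)
$O = - \frac{1357}{44}$ ($O = \left(-7\right) \left(- \frac{1}{44}\right) - 31 = \frac{7}{44} - 31 = - \frac{1357}{44} \approx -30.841$)
$O Q = \left(- \frac{1357}{44}\right) \frac{17}{2} = - \frac{23069}{88}$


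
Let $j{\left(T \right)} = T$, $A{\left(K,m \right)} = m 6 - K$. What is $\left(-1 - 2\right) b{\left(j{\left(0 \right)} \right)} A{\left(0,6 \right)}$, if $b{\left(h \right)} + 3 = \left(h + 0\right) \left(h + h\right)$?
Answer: $324$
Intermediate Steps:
$A{\left(K,m \right)} = - K + 6 m$ ($A{\left(K,m \right)} = 6 m - K = - K + 6 m$)
$b{\left(h \right)} = -3 + 2 h^{2}$ ($b{\left(h \right)} = -3 + \left(h + 0\right) \left(h + h\right) = -3 + h 2 h = -3 + 2 h^{2}$)
$\left(-1 - 2\right) b{\left(j{\left(0 \right)} \right)} A{\left(0,6 \right)} = \left(-1 - 2\right) \left(-3 + 2 \cdot 0^{2}\right) \left(\left(-1\right) 0 + 6 \cdot 6\right) = - 3 \left(-3 + 2 \cdot 0\right) \left(0 + 36\right) = - 3 \left(-3 + 0\right) 36 = \left(-3\right) \left(-3\right) 36 = 9 \cdot 36 = 324$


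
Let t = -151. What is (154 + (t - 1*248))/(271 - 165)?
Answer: -245/106 ≈ -2.3113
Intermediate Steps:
(154 + (t - 1*248))/(271 - 165) = (154 + (-151 - 1*248))/(271 - 165) = (154 + (-151 - 248))/106 = (154 - 399)*(1/106) = -245*1/106 = -245/106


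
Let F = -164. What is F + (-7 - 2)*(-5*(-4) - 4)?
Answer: -308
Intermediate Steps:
F + (-7 - 2)*(-5*(-4) - 4) = -164 + (-7 - 2)*(-5*(-4) - 4) = -164 - 9*(20 - 4) = -164 - 9*16 = -164 - 144 = -308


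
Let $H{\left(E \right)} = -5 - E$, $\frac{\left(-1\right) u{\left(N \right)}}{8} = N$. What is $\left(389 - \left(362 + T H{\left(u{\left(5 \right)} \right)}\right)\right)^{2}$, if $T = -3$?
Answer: $17424$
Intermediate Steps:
$u{\left(N \right)} = - 8 N$
$\left(389 - \left(362 + T H{\left(u{\left(5 \right)} \right)}\right)\right)^{2} = \left(389 - \left(362 - 3 \left(-5 - \left(-8\right) 5\right)\right)\right)^{2} = \left(389 - \left(362 - 3 \left(-5 - -40\right)\right)\right)^{2} = \left(389 - \left(362 - 3 \left(-5 + 40\right)\right)\right)^{2} = \left(389 - \left(362 - 105\right)\right)^{2} = \left(389 - 257\right)^{2} = 132^{2} = 17424$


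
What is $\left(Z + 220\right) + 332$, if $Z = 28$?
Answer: $580$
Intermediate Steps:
$\left(Z + 220\right) + 332 = \left(28 + 220\right) + 332 = 248 + 332 = 580$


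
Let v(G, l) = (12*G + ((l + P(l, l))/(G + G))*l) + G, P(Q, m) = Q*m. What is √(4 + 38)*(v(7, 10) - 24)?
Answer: 1019*√42/7 ≈ 943.41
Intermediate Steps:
v(G, l) = 13*G + l*(l + l²)/(2*G) (v(G, l) = (12*G + ((l + l*l)/(G + G))*l) + G = (12*G + ((l + l²)/((2*G)))*l) + G = (12*G + ((l + l²)*(1/(2*G)))*l) + G = (12*G + ((l + l²)/(2*G))*l) + G = (12*G + l*(l + l²)/(2*G)) + G = 13*G + l*(l + l²)/(2*G))
√(4 + 38)*(v(7, 10) - 24) = √(4 + 38)*((½)*(10² + 10³ + 26*7²)/7 - 24) = √42*((½)*(⅐)*(100 + 1000 + 26*49) - 24) = √42*((½)*(⅐)*(100 + 1000 + 1274) - 24) = √42*((½)*(⅐)*2374 - 24) = √42*(1187/7 - 24) = √42*(1019/7) = 1019*√42/7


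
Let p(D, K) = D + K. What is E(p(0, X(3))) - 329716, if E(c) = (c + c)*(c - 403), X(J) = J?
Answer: -332116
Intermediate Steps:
E(c) = 2*c*(-403 + c) (E(c) = (2*c)*(-403 + c) = 2*c*(-403 + c))
E(p(0, X(3))) - 329716 = 2*(0 + 3)*(-403 + (0 + 3)) - 329716 = 2*3*(-403 + 3) - 329716 = 2*3*(-400) - 329716 = -2400 - 329716 = -332116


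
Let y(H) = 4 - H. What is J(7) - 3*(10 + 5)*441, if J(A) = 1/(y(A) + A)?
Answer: -79379/4 ≈ -19845.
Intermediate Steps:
J(A) = ¼ (J(A) = 1/((4 - A) + A) = 1/4 = ¼)
J(7) - 3*(10 + 5)*441 = ¼ - 3*(10 + 5)*441 = ¼ - 3*15*441 = ¼ - 45*441 = ¼ - 19845 = -79379/4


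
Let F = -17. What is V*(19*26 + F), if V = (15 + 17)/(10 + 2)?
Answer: 1272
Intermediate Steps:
V = 8/3 (V = 32/12 = 32*(1/12) = 8/3 ≈ 2.6667)
V*(19*26 + F) = 8*(19*26 - 17)/3 = 8*(494 - 17)/3 = (8/3)*477 = 1272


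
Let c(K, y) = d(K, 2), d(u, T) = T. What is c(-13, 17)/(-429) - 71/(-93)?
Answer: 10091/13299 ≈ 0.75878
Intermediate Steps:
c(K, y) = 2
c(-13, 17)/(-429) - 71/(-93) = 2/(-429) - 71/(-93) = 2*(-1/429) - 71*(-1/93) = -2/429 + 71/93 = 10091/13299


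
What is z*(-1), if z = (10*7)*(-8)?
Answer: 560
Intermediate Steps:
z = -560 (z = 70*(-8) = -560)
z*(-1) = -560*(-1) = 560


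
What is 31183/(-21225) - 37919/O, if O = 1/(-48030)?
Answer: 38656022092067/21225 ≈ 1.8212e+9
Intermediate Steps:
O = -1/48030 ≈ -2.0820e-5
31183/(-21225) - 37919/O = 31183/(-21225) - 37919/(-1/48030) = 31183*(-1/21225) - 37919*(-48030) = -31183/21225 + 1821249570 = 38656022092067/21225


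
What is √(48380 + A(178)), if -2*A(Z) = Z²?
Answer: √32538 ≈ 180.38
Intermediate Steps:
A(Z) = -Z²/2
√(48380 + A(178)) = √(48380 - ½*178²) = √(48380 - ½*31684) = √(48380 - 15842) = √32538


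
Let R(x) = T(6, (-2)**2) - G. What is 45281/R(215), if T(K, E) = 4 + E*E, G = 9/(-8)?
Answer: 362248/169 ≈ 2143.5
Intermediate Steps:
G = -9/8 (G = 9*(-1/8) = -9/8 ≈ -1.1250)
T(K, E) = 4 + E**2
R(x) = 169/8 (R(x) = (4 + ((-2)**2)**2) - 1*(-9/8) = (4 + 4**2) + 9/8 = (4 + 16) + 9/8 = 20 + 9/8 = 169/8)
45281/R(215) = 45281/(169/8) = 45281*(8/169) = 362248/169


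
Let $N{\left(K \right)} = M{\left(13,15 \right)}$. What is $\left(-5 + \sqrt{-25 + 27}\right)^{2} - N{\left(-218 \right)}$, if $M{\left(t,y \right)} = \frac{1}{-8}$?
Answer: $\frac{217}{8} - 10 \sqrt{2} \approx 12.983$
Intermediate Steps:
$M{\left(t,y \right)} = - \frac{1}{8}$
$N{\left(K \right)} = - \frac{1}{8}$
$\left(-5 + \sqrt{-25 + 27}\right)^{2} - N{\left(-218 \right)} = \left(-5 + \sqrt{-25 + 27}\right)^{2} - - \frac{1}{8} = \left(-5 + \sqrt{2}\right)^{2} + \frac{1}{8} = \frac{1}{8} + \left(-5 + \sqrt{2}\right)^{2}$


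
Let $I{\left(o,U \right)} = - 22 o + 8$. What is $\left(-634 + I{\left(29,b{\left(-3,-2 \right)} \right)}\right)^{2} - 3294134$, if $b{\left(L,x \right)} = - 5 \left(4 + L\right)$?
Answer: $-1696438$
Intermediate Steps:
$b{\left(L,x \right)} = -20 - 5 L$
$I{\left(o,U \right)} = 8 - 22 o$
$\left(-634 + I{\left(29,b{\left(-3,-2 \right)} \right)}\right)^{2} - 3294134 = \left(-634 + \left(8 - 638\right)\right)^{2} - 3294134 = \left(-634 - 630\right)^{2} - 3294134 = \left(-1264\right)^{2} - 3294134 = 1597696 - 3294134 = -1696438$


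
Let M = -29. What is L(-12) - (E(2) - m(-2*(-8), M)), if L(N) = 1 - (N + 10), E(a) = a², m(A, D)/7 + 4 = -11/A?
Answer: -541/16 ≈ -33.813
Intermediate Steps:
m(A, D) = -28 - 77/A (m(A, D) = -28 + 7*(-11/A) = -28 - 77/A)
L(N) = -9 - N (L(N) = 1 - (10 + N) = 1 + (-10 - N) = -9 - N)
L(-12) - (E(2) - m(-2*(-8), M)) = (-9 - 1*(-12)) - (2² - (-28 - 77/((-2*(-8))))) = (-9 + 12) - (4 - (-28 - 77/16)) = 3 - (4 - (-28 - 77*1/16)) = 3 - (4 - (-28 - 77/16)) = 3 - (4 - 1*(-525/16)) = 3 - (4 + 525/16) = 3 - 1*589/16 = 3 - 589/16 = -541/16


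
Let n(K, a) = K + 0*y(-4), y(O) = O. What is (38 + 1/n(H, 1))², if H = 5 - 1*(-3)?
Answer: 93025/64 ≈ 1453.5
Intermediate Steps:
H = 8 (H = 5 + 3 = 8)
n(K, a) = K (n(K, a) = K + 0*(-4) = K + 0 = K)
(38 + 1/n(H, 1))² = (38 + 1/8)² = (38 + ⅛)² = (305/8)² = 93025/64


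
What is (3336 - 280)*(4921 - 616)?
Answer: 13156080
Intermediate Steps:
(3336 - 280)*(4921 - 616) = 3056*4305 = 13156080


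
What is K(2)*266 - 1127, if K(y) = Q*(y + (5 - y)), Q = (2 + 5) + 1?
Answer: 9513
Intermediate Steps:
Q = 8 (Q = 7 + 1 = 8)
K(y) = 40 (K(y) = 8*(y + (5 - y)) = 8*5 = 40)
K(2)*266 - 1127 = 40*266 - 1127 = 10640 - 1127 = 9513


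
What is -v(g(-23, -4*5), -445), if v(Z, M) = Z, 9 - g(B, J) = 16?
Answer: 7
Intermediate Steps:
g(B, J) = -7 (g(B, J) = 9 - 1*16 = 9 - 16 = -7)
-v(g(-23, -4*5), -445) = -1*(-7) = 7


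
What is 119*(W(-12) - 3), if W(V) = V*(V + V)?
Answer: 33915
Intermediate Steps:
W(V) = 2*V² (W(V) = V*(2*V) = 2*V²)
119*(W(-12) - 3) = 119*(2*(-12)² - 3) = 119*(2*144 - 3) = 119*(288 - 3) = 119*285 = 33915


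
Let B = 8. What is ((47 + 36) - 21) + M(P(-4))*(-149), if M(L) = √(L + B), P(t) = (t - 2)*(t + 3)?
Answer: 62 - 149*√14 ≈ -495.51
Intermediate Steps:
P(t) = (-2 + t)*(3 + t)
M(L) = √(8 + L) (M(L) = √(L + 8) = √(8 + L))
((47 + 36) - 21) + M(P(-4))*(-149) = ((47 + 36) - 21) + √(8 + (-6 - 4 + (-4)²))*(-149) = (83 - 21) + √(8 + (-6 - 4 + 16))*(-149) = 62 + √(8 + 6)*(-149) = 62 + √14*(-149) = 62 - 149*√14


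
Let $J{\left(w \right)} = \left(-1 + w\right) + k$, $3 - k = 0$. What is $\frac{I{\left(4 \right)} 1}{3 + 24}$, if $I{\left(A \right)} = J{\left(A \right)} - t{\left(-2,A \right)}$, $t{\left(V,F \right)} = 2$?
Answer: $\frac{4}{27} \approx 0.14815$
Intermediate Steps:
$k = 3$ ($k = 3 - 0 = 3 + 0 = 3$)
$J{\left(w \right)} = 2 + w$ ($J{\left(w \right)} = \left(-1 + w\right) + 3 = 2 + w$)
$I{\left(A \right)} = A$ ($I{\left(A \right)} = \left(2 + A\right) - 2 = A$)
$\frac{I{\left(4 \right)} 1}{3 + 24} = \frac{4 \cdot 1}{3 + 24} = \frac{4}{27}$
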